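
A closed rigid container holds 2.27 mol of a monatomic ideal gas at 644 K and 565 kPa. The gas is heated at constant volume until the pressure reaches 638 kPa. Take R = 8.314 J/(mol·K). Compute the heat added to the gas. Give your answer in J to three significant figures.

Q ≈ 2360 J

Constant volume ⇒ W = 0, so Q = ΔU = nCᵥΔT with Cᵥ = 3R/2 = 12.47 J/(mol·K).
At constant V, T₂/T₁ = P₂/P₁ ⇒ ΔT = T₁(P₂/P₁ − 1) = 644·(638/565 − 1) = 83.21 K.
ΔU = (2.27)(12.47)(83.21) = 2356 J.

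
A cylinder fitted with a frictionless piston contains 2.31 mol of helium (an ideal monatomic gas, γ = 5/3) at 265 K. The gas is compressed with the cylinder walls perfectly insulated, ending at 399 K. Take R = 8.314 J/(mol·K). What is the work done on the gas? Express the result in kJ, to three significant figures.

Adiabatic ⇒ Q = 0, so W_by = −ΔU = nCᵥ(T₁ − T₂).
Cᵥ = 3R/2 = 12.47 J/(mol·K).
W = (2.31)(12.47)(265 − 399) = -3860 J.
Work on gas = −W_by = 3860 J.

W ≈ 3.86 kJ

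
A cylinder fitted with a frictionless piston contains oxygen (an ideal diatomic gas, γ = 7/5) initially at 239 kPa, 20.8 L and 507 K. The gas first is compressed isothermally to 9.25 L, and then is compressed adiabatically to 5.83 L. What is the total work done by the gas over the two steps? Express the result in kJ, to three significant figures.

W_total ≈ -6.55 kJ

Step 1 (isothermal): W = P₁V₁ ln(V₂/V₁) = (4971) ln(9.25/20.8) = -4028 J.
After step 1: P = 537.4 kPa, V = 9.25 L, T = 507 K.
Step 2 (adiabatic): W = (P₁V₁ − P₂V₂)/(γ−1) = (4971 − 5979)/0.4 = -2520 J.
W_total = -4028 − 2520 = -6549 J.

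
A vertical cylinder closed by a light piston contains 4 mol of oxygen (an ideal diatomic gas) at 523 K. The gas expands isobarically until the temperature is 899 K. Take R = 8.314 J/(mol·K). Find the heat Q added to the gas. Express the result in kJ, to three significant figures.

Q ≈ 43.8 kJ

Isobaric: W = nRΔT = (4)(8.314)(376) = 12504 J.
ΔU = nCᵥΔT with Cᵥ = 5R/2: ΔU = (4)(20.79)(376) = 31261 J.
Q = ΔU + W = 31261 + 12504 = 43765 J.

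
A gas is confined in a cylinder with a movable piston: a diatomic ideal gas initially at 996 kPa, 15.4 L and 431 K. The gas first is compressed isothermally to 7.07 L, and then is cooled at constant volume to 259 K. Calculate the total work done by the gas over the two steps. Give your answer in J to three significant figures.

W_total ≈ -11900 J

Step 1 (isothermal): W = P₁V₁ ln(V₂/V₁) = (15338) ln(7.07/15.4) = -11941 J.
Step 2 (isochoric): W = 0 (constant volume).
W_total = -11941 + 0 = -11941 J.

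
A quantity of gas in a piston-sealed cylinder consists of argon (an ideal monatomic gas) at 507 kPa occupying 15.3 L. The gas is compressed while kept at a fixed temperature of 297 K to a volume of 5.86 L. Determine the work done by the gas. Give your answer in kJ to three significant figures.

Isothermal: W = nRT ln(V₂/V₁) = P₁V₁ ln(V₂/V₁).
P₁V₁ = (507 kPa)(15.3 L) = 7757 J.
W = 7757 × ln(5.86/15.3) = 7757 × -0.9597
W_by_gas = -7445 J.

W ≈ -7.44 kJ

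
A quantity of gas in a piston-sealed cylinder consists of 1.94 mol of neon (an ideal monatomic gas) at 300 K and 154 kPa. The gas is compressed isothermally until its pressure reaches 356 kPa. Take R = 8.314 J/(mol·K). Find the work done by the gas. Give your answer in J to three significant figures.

Isothermal process: W = nRT ln(V₂/V₁) = nRT ln(P₁/P₂).
W = (1.94)(8.314)(300) × ln(154/356)
  = 4839 × ln(0.4326) = 4839 × -0.838
W_by_gas = -4055 J.

W ≈ -4050 J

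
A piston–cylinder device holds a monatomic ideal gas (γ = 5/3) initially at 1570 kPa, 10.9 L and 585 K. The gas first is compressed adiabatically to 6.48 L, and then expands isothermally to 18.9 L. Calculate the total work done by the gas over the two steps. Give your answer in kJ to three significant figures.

W_total ≈ 15.3 kJ

Step 1 (adiabatic): W = (P₁V₁ − P₂V₂)/(γ−1) = (17113 − 24204)/0.667 = -10637 J.
After step 1: P = 3735 kPa, V = 6.48 L, T = 827.4 K.
Step 2 (isothermal): W = P₁V₁ ln(V₂/V₁) = (24204) ln(18.9/6.48) = 25909 J.
W_total = -10637 + 25909 = 15272 J.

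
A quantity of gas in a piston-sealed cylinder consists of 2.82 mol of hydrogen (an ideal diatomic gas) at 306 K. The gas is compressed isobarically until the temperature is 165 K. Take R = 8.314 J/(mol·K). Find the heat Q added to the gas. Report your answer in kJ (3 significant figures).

Isobaric: W = nRΔT = (2.82)(8.314)(-141) = -3306 J.
ΔU = nCᵥΔT with Cᵥ = 5R/2: ΔU = (2.82)(20.79)(-141) = -8265 J.
Q = ΔU + W = -8265 − 3306 = -11570 J.

Q ≈ -11.6 kJ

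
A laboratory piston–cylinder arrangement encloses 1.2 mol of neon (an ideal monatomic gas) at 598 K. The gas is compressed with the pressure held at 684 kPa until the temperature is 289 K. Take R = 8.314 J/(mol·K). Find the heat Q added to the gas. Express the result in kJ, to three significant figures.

Q ≈ -7.71 kJ

Isobaric: W = nRΔT = (1.2)(8.314)(-309) = -3083 J.
ΔU = nCᵥΔT with Cᵥ = 3R/2: ΔU = (1.2)(12.47)(-309) = -4624 J.
Q = ΔU + W = -4624 − 3083 = -7707 J.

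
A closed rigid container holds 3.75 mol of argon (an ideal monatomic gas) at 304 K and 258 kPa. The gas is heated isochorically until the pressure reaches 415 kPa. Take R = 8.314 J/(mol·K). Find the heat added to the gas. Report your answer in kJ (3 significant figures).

Q ≈ 8.65 kJ

Constant volume ⇒ W = 0, so Q = ΔU = nCᵥΔT with Cᵥ = 3R/2 = 12.47 J/(mol·K).
At constant V, T₂/T₁ = P₂/P₁ ⇒ ΔT = T₁(P₂/P₁ − 1) = 304·(415/258 − 1) = 185 K.
ΔU = (3.75)(12.47)(185) = 8651 J.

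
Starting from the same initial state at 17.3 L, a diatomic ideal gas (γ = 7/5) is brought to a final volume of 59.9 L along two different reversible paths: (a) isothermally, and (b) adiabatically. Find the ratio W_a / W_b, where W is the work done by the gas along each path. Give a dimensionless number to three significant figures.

W_a / W_b ≈ 1.27

Path (a) isothermal: W = P₁V₁ ln(V₂/V₁) → W_a/(P₁V₁) = 1.242.
Path (b) adiabatic: W = P₁V₁(1 − (V₁/V₂)^(γ−1))/(γ−1) → W_b/(P₁V₁) = 0.9788.
W_a / W_b = 1.242 / 0.9788 = 1.269.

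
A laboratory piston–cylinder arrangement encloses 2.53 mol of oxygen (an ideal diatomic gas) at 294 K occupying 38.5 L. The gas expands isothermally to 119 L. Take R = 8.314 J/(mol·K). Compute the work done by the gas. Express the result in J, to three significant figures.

W ≈ 6980 J

Isothermal: W = nRT ln(V₂/V₁).
W = (2.53)(8.314)(294) × ln(119/38.5)
  = 6184 × 1.128
W_by_gas = 6979 J.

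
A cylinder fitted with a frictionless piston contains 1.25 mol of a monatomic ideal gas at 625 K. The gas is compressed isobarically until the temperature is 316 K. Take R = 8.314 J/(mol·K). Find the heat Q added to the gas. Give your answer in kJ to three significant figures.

Isobaric: W = nRΔT = (1.25)(8.314)(-309) = -3211 J.
ΔU = nCᵥΔT with Cᵥ = 3R/2: ΔU = (1.25)(12.47)(-309) = -4817 J.
Q = ΔU + W = -4817 − 3211 = -8028 J.

Q ≈ -8.03 kJ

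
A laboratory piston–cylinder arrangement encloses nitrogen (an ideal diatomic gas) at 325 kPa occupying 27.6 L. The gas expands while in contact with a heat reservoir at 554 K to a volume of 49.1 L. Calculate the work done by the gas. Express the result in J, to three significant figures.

W ≈ 5170 J

Isothermal: W = nRT ln(V₂/V₁) = P₁V₁ ln(V₂/V₁).
P₁V₁ = (325 kPa)(27.6 L) = 8970 J.
W = 8970 × ln(49.1/27.6) = 8970 × 0.576
W_by_gas = 5167 J.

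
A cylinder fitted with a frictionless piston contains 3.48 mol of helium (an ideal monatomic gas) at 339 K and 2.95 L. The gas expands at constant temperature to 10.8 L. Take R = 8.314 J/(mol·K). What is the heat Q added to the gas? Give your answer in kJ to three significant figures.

Isothermal ⇒ ΔU = 0, so Q = W = nRT ln(V₂/V₁).
Q = (3.48)(8.314)(339) ln(10.8/2.95) = 9808 × 1.298 = 12728 J.

Q ≈ 12.7 kJ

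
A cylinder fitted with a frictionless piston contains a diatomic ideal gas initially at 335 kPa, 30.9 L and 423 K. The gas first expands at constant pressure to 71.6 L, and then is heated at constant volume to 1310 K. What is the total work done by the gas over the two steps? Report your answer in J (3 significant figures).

W_total ≈ 13600 J

Step 1 (isobaric): W = PΔV = (335 kPa)(71.6 − 30.9 L) = 13634 J.
Step 2 (isochoric): W = 0 (constant volume).
W_total = 13634 + 0 = 13634 J.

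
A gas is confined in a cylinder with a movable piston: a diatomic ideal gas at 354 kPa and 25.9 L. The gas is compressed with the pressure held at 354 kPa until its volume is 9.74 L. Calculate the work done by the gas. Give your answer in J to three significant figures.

Isobaric: W = P ΔV.
W = (354 kPa)(9.74 − 25.9 L) = (354)(-16.16) = -5721 J.

W ≈ -5720 J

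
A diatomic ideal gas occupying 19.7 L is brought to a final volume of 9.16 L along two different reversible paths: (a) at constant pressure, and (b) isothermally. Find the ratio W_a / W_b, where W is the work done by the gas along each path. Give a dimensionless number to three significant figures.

W_a / W_b ≈ 0.699

Path (a) isobaric: W = P₁(V₂ − V₁) → W_a/(P₁V₁) = -0.535.
Path (b) isothermal: W = P₁V₁ ln(V₂/V₁) → W_b/(P₁V₁) = -0.7658.
W_a / W_b = -0.535 / -0.7658 = 0.6987.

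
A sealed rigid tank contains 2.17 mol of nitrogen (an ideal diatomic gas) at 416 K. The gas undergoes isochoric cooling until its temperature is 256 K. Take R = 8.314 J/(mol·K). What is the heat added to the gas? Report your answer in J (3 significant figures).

Constant volume ⇒ W = 0, so Q = ΔU = nCᵥΔT with Cᵥ = 5R/2 = 20.79 J/(mol·K).
ΔU = (2.17)(20.79)(256 − 416) = -7217 J.

Q ≈ -7220 J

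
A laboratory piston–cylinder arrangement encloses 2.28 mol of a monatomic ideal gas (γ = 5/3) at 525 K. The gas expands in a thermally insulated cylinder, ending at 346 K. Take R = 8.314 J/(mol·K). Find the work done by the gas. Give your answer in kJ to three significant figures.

Adiabatic ⇒ Q = 0, so W_by = −ΔU = nCᵥ(T₁ − T₂).
Cᵥ = 3R/2 = 12.47 J/(mol·K).
W = (2.28)(12.47)(525 − 346) = 5090 J.

W ≈ 5.09 kJ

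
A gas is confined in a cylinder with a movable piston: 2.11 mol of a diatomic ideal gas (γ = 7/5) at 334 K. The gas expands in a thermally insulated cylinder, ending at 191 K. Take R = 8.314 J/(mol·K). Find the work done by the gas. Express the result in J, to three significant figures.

W ≈ 6270 J

Adiabatic ⇒ Q = 0, so W_by = −ΔU = nCᵥ(T₁ − T₂).
Cᵥ = 5R/2 = 20.79 J/(mol·K).
W = (2.11)(20.79)(334 − 191) = 6271 J.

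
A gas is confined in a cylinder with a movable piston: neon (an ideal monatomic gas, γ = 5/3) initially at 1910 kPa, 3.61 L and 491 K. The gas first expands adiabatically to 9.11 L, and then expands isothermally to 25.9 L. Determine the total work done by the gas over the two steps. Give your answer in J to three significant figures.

Step 1 (adiabatic): W = (P₁V₁ − P₂V₂)/(γ−1) = (6895 − 3720)/0.667 = 4763 J.
After step 1: P = 408.3 kPa, V = 9.11 L, T = 264.9 K.
Step 2 (isothermal): W = P₁V₁ ln(V₂/V₁) = (3720) ln(25.9/9.11) = 3887 J.
W_total = 4763 + 3887 = 8650 J.

W_total ≈ 8650 J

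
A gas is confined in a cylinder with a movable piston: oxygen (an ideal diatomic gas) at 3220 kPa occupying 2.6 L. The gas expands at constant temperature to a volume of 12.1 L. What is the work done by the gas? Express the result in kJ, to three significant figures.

W ≈ 12.9 kJ

Isothermal: W = nRT ln(V₂/V₁) = P₁V₁ ln(V₂/V₁).
P₁V₁ = (3220 kPa)(2.6 L) = 8372 J.
W = 8372 × ln(12.1/2.6) = 8372 × 1.538
W_by_gas = 12874 J.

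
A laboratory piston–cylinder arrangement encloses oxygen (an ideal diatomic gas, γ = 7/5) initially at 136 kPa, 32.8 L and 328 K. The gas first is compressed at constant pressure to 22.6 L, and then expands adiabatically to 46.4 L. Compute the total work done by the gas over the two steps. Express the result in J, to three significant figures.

Step 1 (isobaric): W = PΔV = (136 kPa)(22.6 − 32.8 L) = -1387 J.
After step 1: P = 136 kPa, V = 22.6 L, T = 226 K.
Step 2 (adiabatic): W = (P₁V₁ − P₂V₂)/(γ−1) = (3074 − 2305)/0.4 = 1921 J.
W_total = -1387 + 1921 = 534.1 J.

W_total ≈ 534 J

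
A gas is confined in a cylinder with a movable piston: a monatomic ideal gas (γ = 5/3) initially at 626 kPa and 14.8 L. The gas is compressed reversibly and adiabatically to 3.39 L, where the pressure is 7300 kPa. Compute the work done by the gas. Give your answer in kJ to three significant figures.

Adiabatic: W = (P₁V₁ − P₂V₂)/(γ − 1) with γ = 5/3.
P₁V₁ = 9265 J, P₂V₂ = 24747 J.
W = (9265 − 24747) / 0.6667 = -23223 J.

W ≈ -23.2 kJ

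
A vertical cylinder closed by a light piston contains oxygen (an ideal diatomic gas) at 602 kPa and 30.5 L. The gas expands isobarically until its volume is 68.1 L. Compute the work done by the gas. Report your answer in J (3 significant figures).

Isobaric: W = P ΔV.
W = (602 kPa)(68.1 − 30.5 L) = (602)(37.6) = 22635 J.

W ≈ 22600 J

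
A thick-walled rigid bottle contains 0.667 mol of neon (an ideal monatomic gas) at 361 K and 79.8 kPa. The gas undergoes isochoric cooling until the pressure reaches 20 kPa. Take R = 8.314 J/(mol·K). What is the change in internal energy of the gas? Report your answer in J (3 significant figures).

ΔU ≈ -2250 J

Constant volume ⇒ W = 0, so Q = ΔU = nCᵥΔT with Cᵥ = 3R/2 = 12.47 J/(mol·K).
At constant V, T₂/T₁ = P₂/P₁ ⇒ ΔT = T₁(P₂/P₁ − 1) = 361·(20/79.8 − 1) = -270.5 K.
ΔU = (0.667)(12.47)(-270.5) = -2250 J.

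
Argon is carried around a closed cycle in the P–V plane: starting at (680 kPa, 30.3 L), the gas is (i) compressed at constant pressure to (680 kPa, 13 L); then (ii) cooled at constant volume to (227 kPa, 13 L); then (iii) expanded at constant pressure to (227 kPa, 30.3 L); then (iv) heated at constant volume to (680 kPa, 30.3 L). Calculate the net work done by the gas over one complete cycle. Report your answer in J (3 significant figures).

W_net ≈ -7840 J

Constant-volume legs do no work.
W(i) = (680)(13 − 30.3) = -11764 J; W(iii) = (227)(30.3 − 13) = 3927 J.
W_net = -11764 + 3927 = -7837 J (the counter-clockwise enclosed area).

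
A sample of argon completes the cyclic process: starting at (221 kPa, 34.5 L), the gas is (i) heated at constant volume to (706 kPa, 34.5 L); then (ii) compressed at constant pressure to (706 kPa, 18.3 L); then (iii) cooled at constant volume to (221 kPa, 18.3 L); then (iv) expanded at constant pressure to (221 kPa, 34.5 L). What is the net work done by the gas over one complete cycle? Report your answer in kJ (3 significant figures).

W_net ≈ -7.86 kJ

Constant-volume legs do no work.
W(ii) = (706)(18.3 − 34.5) = -11437 J; W(iv) = (221)(34.5 − 18.3) = 3580 J.
W_net = -11437 + 3580 = -7857 J (the counter-clockwise enclosed area).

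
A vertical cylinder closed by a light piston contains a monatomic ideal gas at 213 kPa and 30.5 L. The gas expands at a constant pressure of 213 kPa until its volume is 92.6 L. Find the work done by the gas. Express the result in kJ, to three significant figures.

Isobaric: W = P ΔV.
W = (213 kPa)(92.6 − 30.5 L) = (213)(62.1) = 13227 J.

W ≈ 13.2 kJ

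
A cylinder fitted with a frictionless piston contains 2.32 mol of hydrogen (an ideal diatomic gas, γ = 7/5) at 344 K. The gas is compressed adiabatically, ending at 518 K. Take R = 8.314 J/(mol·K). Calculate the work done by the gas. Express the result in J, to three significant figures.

W ≈ -8390 J

Adiabatic ⇒ Q = 0, so W_by = −ΔU = nCᵥ(T₁ − T₂).
Cᵥ = 5R/2 = 20.79 J/(mol·K).
W = (2.32)(20.79)(344 − 518) = -8390 J.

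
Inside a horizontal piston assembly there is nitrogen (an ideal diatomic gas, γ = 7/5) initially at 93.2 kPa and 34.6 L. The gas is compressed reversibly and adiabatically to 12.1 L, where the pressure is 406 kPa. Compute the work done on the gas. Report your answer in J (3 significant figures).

Adiabatic: W = (P₁V₁ − P₂V₂)/(γ − 1) with γ = 7/5.
P₁V₁ = 3225 J, P₂V₂ = 4913 J.
W = (3225 − 4913) / 0.4 = -4220 J.
Work on gas = −W_by = 4220 J.

W ≈ 4220 J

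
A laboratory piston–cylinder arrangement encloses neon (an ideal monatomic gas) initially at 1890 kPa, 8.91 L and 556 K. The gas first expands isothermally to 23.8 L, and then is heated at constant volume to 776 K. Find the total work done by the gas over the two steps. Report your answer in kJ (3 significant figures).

Step 1 (isothermal): W = P₁V₁ ln(V₂/V₁) = (16840) ln(23.8/8.91) = 16545 J.
Step 2 (isochoric): W = 0 (constant volume).
W_total = 16545 + 0 = 16545 J.

W_total ≈ 16.5 kJ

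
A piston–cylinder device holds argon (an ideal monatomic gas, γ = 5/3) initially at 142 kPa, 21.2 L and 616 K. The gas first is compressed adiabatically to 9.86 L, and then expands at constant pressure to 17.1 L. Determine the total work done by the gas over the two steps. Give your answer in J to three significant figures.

Step 1 (adiabatic): W = (P₁V₁ − P₂V₂)/(γ−1) = (3010 − 5015)/0.667 = -3007 J.
After step 1: P = 508.6 kPa, V = 9.86 L, T = 1026 K.
Step 2 (isobaric): W = PΔV = (508.6 kPa)(17.1 − 9.86 L) = 3682 J.
W_total = -3007 + 3682 = 675.6 J.

W_total ≈ 676 J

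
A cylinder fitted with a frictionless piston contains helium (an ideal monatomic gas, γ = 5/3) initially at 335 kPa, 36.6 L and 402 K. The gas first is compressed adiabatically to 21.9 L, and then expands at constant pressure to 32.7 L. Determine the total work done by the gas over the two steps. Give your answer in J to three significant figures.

Step 1 (adiabatic): W = (P₁V₁ − P₂V₂)/(γ−1) = (12261 − 17267)/0.667 = -7509 J.
After step 1: P = 788.4 kPa, V = 21.9 L, T = 566.1 K.
Step 2 (isobaric): W = PΔV = (788.4 kPa)(32.7 − 21.9 L) = 8515 J.
W_total = -7509 + 8515 = 1006 J.

W_total ≈ 1010 J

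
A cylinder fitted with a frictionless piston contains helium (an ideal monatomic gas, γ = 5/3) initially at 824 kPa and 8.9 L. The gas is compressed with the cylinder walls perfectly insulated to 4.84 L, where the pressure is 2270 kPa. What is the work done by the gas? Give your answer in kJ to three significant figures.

Adiabatic: W = (P₁V₁ − P₂V₂)/(γ − 1) with γ = 5/3.
P₁V₁ = 7334 J, P₂V₂ = 10987 J.
W = (7334 − 10987) / 0.6667 = -5480 J.

W ≈ -5.48 kJ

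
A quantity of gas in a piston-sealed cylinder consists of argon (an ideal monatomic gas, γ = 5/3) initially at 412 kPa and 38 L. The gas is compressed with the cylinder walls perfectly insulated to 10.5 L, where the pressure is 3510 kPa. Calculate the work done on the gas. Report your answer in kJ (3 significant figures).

Adiabatic: W = (P₁V₁ − P₂V₂)/(γ − 1) with γ = 5/3.
P₁V₁ = 15656 J, P₂V₂ = 36855 J.
W = (15656 − 36855) / 0.6667 = -31798 J.
Work on gas = −W_by = 31798 J.

W ≈ 31.8 kJ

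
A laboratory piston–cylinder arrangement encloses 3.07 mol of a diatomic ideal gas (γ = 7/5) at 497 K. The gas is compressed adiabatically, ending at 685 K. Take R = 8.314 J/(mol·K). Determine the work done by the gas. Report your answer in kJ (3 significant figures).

Adiabatic ⇒ Q = 0, so W_by = −ΔU = nCᵥ(T₁ − T₂).
Cᵥ = 5R/2 = 20.79 J/(mol·K).
W = (3.07)(20.79)(497 − 685) = -11996 J.

W ≈ -12.0 kJ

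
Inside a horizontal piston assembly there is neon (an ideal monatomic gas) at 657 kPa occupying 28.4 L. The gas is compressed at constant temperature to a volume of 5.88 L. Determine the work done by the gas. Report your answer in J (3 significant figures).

W ≈ -29400 J

Isothermal: W = nRT ln(V₂/V₁) = P₁V₁ ln(V₂/V₁).
P₁V₁ = (657 kPa)(28.4 L) = 18659 J.
W = 18659 × ln(5.88/28.4) = 18659 × -1.575
W_by_gas = -29384 J.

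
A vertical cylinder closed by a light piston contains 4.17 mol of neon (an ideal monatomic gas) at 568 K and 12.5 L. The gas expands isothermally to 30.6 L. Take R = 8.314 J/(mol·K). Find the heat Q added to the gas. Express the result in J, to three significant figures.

Isothermal ⇒ ΔU = 0, so Q = W = nRT ln(V₂/V₁).
Q = (4.17)(8.314)(568) ln(30.6/12.5) = 19692 × 0.8953 = 17630 J.

Q ≈ 17600 J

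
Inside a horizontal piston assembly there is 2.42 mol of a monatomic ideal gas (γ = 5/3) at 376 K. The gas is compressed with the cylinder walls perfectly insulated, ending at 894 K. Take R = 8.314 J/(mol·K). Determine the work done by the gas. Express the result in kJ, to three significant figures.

Adiabatic ⇒ Q = 0, so W_by = −ΔU = nCᵥ(T₁ − T₂).
Cᵥ = 3R/2 = 12.47 J/(mol·K).
W = (2.42)(12.47)(376 − 894) = -15633 J.

W ≈ -15.6 kJ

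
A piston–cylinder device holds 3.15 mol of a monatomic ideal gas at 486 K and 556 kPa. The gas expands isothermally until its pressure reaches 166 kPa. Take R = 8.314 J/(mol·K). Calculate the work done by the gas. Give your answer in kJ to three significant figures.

Isothermal process: W = nRT ln(V₂/V₁) = nRT ln(P₁/P₂).
W = (3.15)(8.314)(486) × ln(556/166)
  = 12728 × ln(3.349) = 12728 × 1.209
W_by_gas = 15385 J.

W ≈ 15.4 kJ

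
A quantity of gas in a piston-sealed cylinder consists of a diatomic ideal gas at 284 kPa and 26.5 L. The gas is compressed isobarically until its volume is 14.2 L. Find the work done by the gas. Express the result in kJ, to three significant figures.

W ≈ -3.49 kJ

Isobaric: W = P ΔV.
W = (284 kPa)(14.2 − 26.5 L) = (284)(-12.3) = -3493 J.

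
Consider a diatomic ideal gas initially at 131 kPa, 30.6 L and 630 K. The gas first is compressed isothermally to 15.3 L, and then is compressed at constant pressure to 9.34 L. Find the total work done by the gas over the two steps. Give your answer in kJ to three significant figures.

Step 1 (isothermal): W = P₁V₁ ln(V₂/V₁) = (4009) ln(15.3/30.6) = -2779 J.
After step 1: P = 262 kPa, V = 15.3 L, T = 630 K.
Step 2 (isobaric): W = PΔV = (262 kPa)(9.34 − 15.3 L) = -1562 J.
W_total = -2779 − 1562 = -4340 J.

W_total ≈ -4.34 kJ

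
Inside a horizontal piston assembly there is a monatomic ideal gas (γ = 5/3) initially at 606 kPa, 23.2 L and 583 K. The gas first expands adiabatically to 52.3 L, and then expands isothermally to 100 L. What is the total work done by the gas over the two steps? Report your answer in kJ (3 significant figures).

W_total ≈ 14.1 kJ

Step 1 (adiabatic): W = (P₁V₁ − P₂V₂)/(γ−1) = (14059 − 8177)/0.667 = 8823 J.
After step 1: P = 156.4 kPa, V = 52.3 L, T = 339.1 K.
Step 2 (isothermal): W = P₁V₁ ln(V₂/V₁) = (8177) ln(100/52.3) = 5300 J.
W_total = 8823 + 5300 = 14123 J.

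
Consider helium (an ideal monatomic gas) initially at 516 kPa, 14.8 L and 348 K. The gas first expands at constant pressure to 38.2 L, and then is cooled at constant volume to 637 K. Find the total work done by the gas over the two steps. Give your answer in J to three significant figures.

Step 1 (isobaric): W = PΔV = (516 kPa)(38.2 − 14.8 L) = 12074 J.
Step 2 (isochoric): W = 0 (constant volume).
W_total = 12074 + 0 = 12074 J.

W_total ≈ 12100 J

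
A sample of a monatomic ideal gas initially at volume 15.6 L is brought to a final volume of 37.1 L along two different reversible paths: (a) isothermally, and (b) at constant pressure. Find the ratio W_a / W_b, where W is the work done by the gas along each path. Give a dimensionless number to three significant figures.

W_a / W_b ≈ 0.629

Path (a) isothermal: W = P₁V₁ ln(V₂/V₁) → W_a/(P₁V₁) = 0.8663.
Path (b) isobaric: W = P₁(V₂ − V₁) → W_b/(P₁V₁) = 1.378.
W_a / W_b = 0.8663 / 1.378 = 0.6286.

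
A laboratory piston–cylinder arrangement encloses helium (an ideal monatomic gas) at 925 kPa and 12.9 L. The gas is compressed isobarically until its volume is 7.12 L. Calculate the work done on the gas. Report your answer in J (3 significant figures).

W ≈ 5350 J

Isobaric: W = P ΔV.
W = (925 kPa)(7.12 − 12.9 L) = (925)(-5.78) = -5346 J.
Work on gas = −W_by = 5346 J.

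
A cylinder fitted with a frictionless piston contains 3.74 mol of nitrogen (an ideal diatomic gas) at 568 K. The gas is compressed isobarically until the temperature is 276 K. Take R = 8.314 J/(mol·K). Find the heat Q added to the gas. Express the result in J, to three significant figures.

Q ≈ -31800 J

Isobaric: W = nRΔT = (3.74)(8.314)(-292) = -9080 J.
ΔU = nCᵥΔT with Cᵥ = 5R/2: ΔU = (3.74)(20.79)(-292) = -22699 J.
Q = ΔU + W = -22699 − 9080 = -31778 J.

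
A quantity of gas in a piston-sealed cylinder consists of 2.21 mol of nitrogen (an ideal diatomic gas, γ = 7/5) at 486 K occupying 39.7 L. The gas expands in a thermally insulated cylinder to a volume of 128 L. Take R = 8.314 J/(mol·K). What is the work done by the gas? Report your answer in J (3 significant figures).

W ≈ 8350 J

Adiabatic: TV^(γ−1) = const with γ = 7/5.
T₂ = T₁ (V₁/V₂)^(γ−1) = 486 × (39.7/128)^0.4 = 486 × 0.6261 = 304.3 K.
W_by = nCᵥ(T₁ − T₂) = (2.21)(20.79)(486 − 304.3) = 8347 J.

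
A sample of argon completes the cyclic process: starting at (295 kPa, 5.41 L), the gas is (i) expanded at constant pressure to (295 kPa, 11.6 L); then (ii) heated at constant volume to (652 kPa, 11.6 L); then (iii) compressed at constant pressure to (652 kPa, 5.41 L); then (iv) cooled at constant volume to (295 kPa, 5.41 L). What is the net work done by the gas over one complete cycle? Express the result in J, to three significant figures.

Constant-volume legs do no work.
W(i) = (295)(11.6 − 5.41) = 1826 J; W(iii) = (652)(5.41 − 11.6) = -4036 J.
W_net = 1826 − 4036 = -2210 J (the counter-clockwise enclosed area).

W_net ≈ -2210 J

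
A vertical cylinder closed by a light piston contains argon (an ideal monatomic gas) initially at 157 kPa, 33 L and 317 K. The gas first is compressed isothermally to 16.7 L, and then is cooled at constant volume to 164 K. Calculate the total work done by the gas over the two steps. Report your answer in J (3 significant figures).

Step 1 (isothermal): W = P₁V₁ ln(V₂/V₁) = (5181) ln(16.7/33) = -3529 J.
Step 2 (isochoric): W = 0 (constant volume).
W_total = -3529 + 0 = -3529 J.

W_total ≈ -3530 J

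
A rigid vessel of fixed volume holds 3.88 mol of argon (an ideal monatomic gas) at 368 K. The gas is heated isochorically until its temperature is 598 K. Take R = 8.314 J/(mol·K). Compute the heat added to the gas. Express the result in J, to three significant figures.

Constant volume ⇒ W = 0, so Q = ΔU = nCᵥΔT with Cᵥ = 3R/2 = 12.47 J/(mol·K).
ΔU = (3.88)(12.47)(598 − 368) = 11129 J.

Q ≈ 11100 J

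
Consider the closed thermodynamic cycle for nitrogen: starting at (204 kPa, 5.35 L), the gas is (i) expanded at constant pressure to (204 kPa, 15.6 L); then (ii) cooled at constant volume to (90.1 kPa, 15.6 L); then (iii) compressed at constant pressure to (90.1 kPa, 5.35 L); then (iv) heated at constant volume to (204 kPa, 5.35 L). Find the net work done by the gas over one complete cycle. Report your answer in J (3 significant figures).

W_net ≈ 1170 J

Constant-volume legs do no work.
W(i) = (204)(15.6 − 5.35) = 2091 J; W(iii) = (90.1)(5.35 − 15.6) = -923.5 J.
W_net = 2091 − 923.5 = 1167 J (the clockwise enclosed area).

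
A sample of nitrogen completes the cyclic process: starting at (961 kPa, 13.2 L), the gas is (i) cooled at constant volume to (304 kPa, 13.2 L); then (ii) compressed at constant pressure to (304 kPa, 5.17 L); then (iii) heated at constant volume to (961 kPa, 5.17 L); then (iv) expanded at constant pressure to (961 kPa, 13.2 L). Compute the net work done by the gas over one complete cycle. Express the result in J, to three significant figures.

W_net ≈ 5280 J

Constant-volume legs do no work.
W(ii) = (304)(5.17 − 13.2) = -2441 J; W(iv) = (961)(13.2 − 5.17) = 7717 J.
W_net = -2441 + 7717 = 5276 J (the clockwise enclosed area).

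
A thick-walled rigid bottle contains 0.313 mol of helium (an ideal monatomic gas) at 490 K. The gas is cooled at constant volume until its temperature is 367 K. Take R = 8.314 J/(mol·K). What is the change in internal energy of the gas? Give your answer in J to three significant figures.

Constant volume ⇒ W = 0, so Q = ΔU = nCᵥΔT with Cᵥ = 3R/2 = 12.47 J/(mol·K).
ΔU = (0.313)(12.47)(367 − 490) = -480.1 J.

ΔU ≈ -480 J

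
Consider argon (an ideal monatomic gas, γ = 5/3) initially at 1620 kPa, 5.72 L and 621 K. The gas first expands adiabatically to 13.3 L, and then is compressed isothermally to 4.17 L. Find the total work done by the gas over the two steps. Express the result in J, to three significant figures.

W_total ≈ -144 J

Step 1 (adiabatic): W = (P₁V₁ − P₂V₂)/(γ−1) = (9266 − 5280)/0.667 = 5980 J.
After step 1: P = 397 kPa, V = 13.3 L, T = 353.8 K.
Step 2 (isothermal): W = P₁V₁ ln(V₂/V₁) = (5280) ln(4.17/13.3) = -6124 J.
W_total = 5980 − 6124 = -143.5 J.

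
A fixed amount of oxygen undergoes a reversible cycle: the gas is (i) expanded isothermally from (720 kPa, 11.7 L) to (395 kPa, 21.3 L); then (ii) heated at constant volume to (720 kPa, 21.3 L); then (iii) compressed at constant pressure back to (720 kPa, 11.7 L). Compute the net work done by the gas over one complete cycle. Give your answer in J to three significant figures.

Leg (i): W = PᵢVᵢ ln(V_f/Vᵢ) = (8424) ln(21.3/11.7) = 5047 J.
Leg (ii): W = 0.
Leg (iii): W = PΔV = (720)(11.7 − 21.3) = -6912 J.
W_net = 5047 − 6912 = -1865 J.

W_net ≈ -1870 J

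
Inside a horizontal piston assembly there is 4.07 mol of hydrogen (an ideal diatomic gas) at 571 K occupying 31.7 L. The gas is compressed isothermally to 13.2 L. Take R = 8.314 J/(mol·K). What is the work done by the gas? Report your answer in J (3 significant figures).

W ≈ -16900 J

Isothermal: W = nRT ln(V₂/V₁).
W = (4.07)(8.314)(571) × ln(13.2/31.7)
  = 19321 × -0.8761
W_by_gas = -16928 J.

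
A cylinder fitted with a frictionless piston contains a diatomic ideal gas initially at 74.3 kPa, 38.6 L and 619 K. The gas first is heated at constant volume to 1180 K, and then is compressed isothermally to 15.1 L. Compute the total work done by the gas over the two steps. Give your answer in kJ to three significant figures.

W_total ≈ -5.13 kJ

Step 1 (isochoric): W = 0 (constant volume).
After step 1: P = 141.6 kPa (V unchanged).
Step 2 (isothermal): W = P₁V₁ ln(V₂/V₁) = (5467) ln(15.1/38.6) = -5131 J.
W_total = 0 − 5131 = -5131 J.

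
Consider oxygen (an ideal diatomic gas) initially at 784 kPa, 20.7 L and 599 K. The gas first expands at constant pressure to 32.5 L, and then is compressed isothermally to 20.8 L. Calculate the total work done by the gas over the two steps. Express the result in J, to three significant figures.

W_total ≈ -2120 J

Step 1 (isobaric): W = PΔV = (784 kPa)(32.5 − 20.7 L) = 9251 J.
After step 1: P = 784 kPa, V = 32.5 L, T = 940.5 K.
Step 2 (isothermal): W = P₁V₁ ln(V₂/V₁) = (25480) ln(20.8/32.5) = -11371 J.
W_total = 9251 − 11371 = -2120 J.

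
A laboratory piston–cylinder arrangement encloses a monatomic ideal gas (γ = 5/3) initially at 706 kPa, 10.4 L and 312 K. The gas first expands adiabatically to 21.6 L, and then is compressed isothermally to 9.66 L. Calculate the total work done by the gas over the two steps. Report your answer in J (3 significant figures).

Step 1 (adiabatic): W = (P₁V₁ − P₂V₂)/(γ−1) = (7342 − 4510)/0.667 = 4248 J.
After step 1: P = 208.8 kPa, V = 21.6 L, T = 191.7 K.
Step 2 (isothermal): W = P₁V₁ ln(V₂/V₁) = (4510) ln(9.66/21.6) = -3630 J.
W_total = 4248 − 3630 = 618.3 J.

W_total ≈ 618 J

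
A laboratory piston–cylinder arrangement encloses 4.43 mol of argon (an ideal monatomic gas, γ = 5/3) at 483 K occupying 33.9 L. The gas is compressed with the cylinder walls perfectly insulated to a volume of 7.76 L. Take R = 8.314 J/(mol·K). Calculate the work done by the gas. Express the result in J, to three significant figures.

Adiabatic: TV^(γ−1) = const with γ = 5/3.
T₂ = T₁ (V₁/V₂)^(γ−1) = 483 × (33.9/7.76)^0.667 = 483 × 2.672 = 1291 K.
W_by = nCᵥ(T₁ − T₂) = (4.43)(12.47)(483 − 1291) = -44625 J.

W ≈ -44600 J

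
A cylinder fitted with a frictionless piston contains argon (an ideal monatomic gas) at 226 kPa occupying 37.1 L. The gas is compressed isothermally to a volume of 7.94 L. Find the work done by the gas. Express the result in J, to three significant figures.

Isothermal: W = nRT ln(V₂/V₁) = P₁V₁ ln(V₂/V₁).
P₁V₁ = (226 kPa)(37.1 L) = 8385 J.
W = 8385 × ln(7.94/37.1) = 8385 × -1.542
W_by_gas = -12927 J.

W ≈ -12900 J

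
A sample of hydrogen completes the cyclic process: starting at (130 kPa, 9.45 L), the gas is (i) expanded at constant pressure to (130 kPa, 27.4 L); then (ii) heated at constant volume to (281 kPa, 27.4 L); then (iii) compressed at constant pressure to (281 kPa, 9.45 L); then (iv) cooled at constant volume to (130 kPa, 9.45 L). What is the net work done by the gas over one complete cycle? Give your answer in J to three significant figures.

Constant-volume legs do no work.
W(i) = (130)(27.4 − 9.45) = 2334 J; W(iii) = (281)(9.45 − 27.4) = -5044 J.
W_net = 2334 − 5044 = -2710 J (the counter-clockwise enclosed area).

W_net ≈ -2710 J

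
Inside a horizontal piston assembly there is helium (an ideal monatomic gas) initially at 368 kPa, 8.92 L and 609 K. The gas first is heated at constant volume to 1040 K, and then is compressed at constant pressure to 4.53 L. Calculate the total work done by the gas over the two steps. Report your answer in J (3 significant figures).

W_total ≈ -2760 J

Step 1 (isochoric): W = 0 (constant volume).
After step 1: P = 628.4 kPa (V unchanged).
Step 2 (isobaric): W = PΔV = (628.4 kPa)(4.53 − 8.92 L) = -2759 J.
W_total = 0 − 2759 = -2759 J.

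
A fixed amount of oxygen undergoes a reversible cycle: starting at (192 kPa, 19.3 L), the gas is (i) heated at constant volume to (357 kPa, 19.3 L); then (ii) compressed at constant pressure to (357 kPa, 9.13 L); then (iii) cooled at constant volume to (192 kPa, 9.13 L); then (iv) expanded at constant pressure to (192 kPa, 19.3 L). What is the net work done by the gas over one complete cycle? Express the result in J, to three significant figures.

Constant-volume legs do no work.
W(ii) = (357)(9.13 − 19.3) = -3631 J; W(iv) = (192)(19.3 − 9.13) = 1953 J.
W_net = -3631 + 1953 = -1678 J (the counter-clockwise enclosed area).

W_net ≈ -1680 J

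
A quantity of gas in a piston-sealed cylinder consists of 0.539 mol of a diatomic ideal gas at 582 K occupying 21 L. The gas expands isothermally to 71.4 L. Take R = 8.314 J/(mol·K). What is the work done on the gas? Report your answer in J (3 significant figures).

W ≈ -3190 J

Isothermal: W = nRT ln(V₂/V₁).
W = (0.539)(8.314)(582) × ln(71.4/21)
  = 2608 × 1.224
W_by_gas = 3192 J; work on gas = −W_by = -3192 J.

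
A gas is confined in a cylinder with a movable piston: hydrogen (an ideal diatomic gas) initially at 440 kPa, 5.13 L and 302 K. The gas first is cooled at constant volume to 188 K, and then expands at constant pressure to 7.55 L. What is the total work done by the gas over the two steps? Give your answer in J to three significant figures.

Step 1 (isochoric): W = 0 (constant volume).
After step 1: P = 273.9 kPa (V unchanged).
Step 2 (isobaric): W = PΔV = (273.9 kPa)(7.55 − 5.13 L) = 662.9 J.
W_total = 0 + 662.9 = 662.9 J.

W_total ≈ 663 J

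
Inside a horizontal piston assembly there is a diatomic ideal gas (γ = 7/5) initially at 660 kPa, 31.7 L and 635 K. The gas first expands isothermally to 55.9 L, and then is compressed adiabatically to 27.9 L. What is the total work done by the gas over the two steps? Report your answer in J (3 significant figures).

W_total ≈ -4890 J

Step 1 (isothermal): W = P₁V₁ ln(V₂/V₁) = (20922) ln(55.9/31.7) = 11868 J.
After step 1: P = 374.3 kPa, V = 55.9 L, T = 635 K.
Step 2 (adiabatic): W = (P₁V₁ − P₂V₂)/(γ−1) = (20922 − 27627)/0.4 = -16761 J.
W_total = 11868 − 16761 = -4893 J.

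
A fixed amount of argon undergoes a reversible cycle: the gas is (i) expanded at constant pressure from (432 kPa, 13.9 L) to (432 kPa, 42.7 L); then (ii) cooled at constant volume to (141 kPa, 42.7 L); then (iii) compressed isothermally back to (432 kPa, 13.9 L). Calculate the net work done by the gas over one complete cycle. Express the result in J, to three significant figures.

W_net ≈ 5680 J

Leg (i): W = PΔV = (432)(42.7 − 13.9) = 12442 J.
Leg (ii): W = 0.
Leg (iii): W = PᵢVᵢ ln(V_f/Vᵢ) = (6021) ln(13.9/42.7) = -6757 J.
W_net = 12442 − 6757 = 5685 J.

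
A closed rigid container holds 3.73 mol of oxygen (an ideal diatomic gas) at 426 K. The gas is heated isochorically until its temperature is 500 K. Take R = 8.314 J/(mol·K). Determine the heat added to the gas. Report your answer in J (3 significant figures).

Constant volume ⇒ W = 0, so Q = ΔU = nCᵥΔT with Cᵥ = 5R/2 = 20.79 J/(mol·K).
ΔU = (3.73)(20.79)(500 − 426) = 5737 J.

Q ≈ 5740 J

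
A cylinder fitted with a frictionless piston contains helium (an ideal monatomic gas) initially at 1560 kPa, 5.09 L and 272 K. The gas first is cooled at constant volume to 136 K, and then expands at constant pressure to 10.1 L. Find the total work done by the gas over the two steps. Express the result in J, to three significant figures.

W_total ≈ 3910 J

Step 1 (isochoric): W = 0 (constant volume).
After step 1: P = 780 kPa (V unchanged).
Step 2 (isobaric): W = PΔV = (780 kPa)(10.1 − 5.09 L) = 3908 J.
W_total = 0 + 3908 = 3908 J.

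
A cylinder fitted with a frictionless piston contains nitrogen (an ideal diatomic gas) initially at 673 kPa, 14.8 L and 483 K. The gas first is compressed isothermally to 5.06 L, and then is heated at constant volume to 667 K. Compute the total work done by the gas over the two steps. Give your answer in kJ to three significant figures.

W_total ≈ -10.7 kJ

Step 1 (isothermal): W = P₁V₁ ln(V₂/V₁) = (9960) ln(5.06/14.8) = -10690 J.
Step 2 (isochoric): W = 0 (constant volume).
W_total = -10690 + 0 = -10690 J.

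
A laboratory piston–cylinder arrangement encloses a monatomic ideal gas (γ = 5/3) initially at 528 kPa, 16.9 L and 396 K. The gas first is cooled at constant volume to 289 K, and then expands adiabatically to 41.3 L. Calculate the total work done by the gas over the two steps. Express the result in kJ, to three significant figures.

Step 1 (isochoric): W = 0 (constant volume).
After step 1: P = 385.3 kPa (V unchanged).
Step 2 (adiabatic): W = (P₁V₁ − P₂V₂)/(γ−1) = (6512 − 3589)/0.667 = 4384 J.
W_total = 0 + 4384 = 4384 J.

W_total ≈ 4.38 kJ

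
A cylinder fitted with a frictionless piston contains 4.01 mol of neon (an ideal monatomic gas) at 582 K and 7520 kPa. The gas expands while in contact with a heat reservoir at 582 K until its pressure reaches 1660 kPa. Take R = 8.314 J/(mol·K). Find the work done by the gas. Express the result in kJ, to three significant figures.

W ≈ 29.3 kJ

Isothermal process: W = nRT ln(V₂/V₁) = nRT ln(P₁/P₂).
W = (4.01)(8.314)(582) × ln(7520/1660)
  = 19403 × ln(4.53) = 19403 × 1.511
W_by_gas = 29314 J.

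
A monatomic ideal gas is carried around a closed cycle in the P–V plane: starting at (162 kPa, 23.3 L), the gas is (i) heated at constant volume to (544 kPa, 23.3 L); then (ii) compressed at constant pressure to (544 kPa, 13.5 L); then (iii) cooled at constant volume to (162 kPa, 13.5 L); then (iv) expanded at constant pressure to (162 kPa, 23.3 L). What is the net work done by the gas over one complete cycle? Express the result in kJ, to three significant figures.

W_net ≈ -3.74 kJ

Constant-volume legs do no work.
W(ii) = (544)(13.5 − 23.3) = -5331 J; W(iv) = (162)(23.3 − 13.5) = 1588 J.
W_net = -5331 + 1588 = -3744 J (the counter-clockwise enclosed area).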